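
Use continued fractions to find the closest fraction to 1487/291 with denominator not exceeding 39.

46/9

Expand x = 1487/291 as a continued fraction with the Euclidean algorithm:
  1487 = 5*291 + 32, so a_0 = 5.
  291 = 9*32 + 3, so a_1 = 9.
  32 = 10*3 + 2, so a_2 = 10.
  3 = 1*2 + 1, so a_3 = 1.
  2 = 2*1 + 0, so a_4 = 2.
so x = [5; 9, 10, 1, 2].
Convergents (p_i = a_i*p_{i-1} + p_{i-2}, q_i = a_i*q_{i-1} + q_{i-2} with p_{-2}=0, p_{-1}=1, q_{-2}=1, q_{-1}=0), until the denominator exceeds 39:
  i=0: a_0=5, p_0 = 5*1 + 0 = 5, q_0 = 5*0 + 1 = 1.
  i=1: a_1=9, p_1 = 9*5 + 1 = 46, q_1 = 9*1 + 0 = 9.
  i=2: a_2=10, p_2 = 10*46 + 5 = 465, q_2 = 10*9 + 1 = 91.
q_2 = 91 > 39, so the last convergent with denominator <= 39 is p_1/q_1 = 46/9.
The closest fraction with denominator <= 39 is either p_1/q_1 or the intermediate fraction (k*p_1 + p_0)/(k*q_1 + q_0) with the largest k >= 1 whose denominator stays <= 39; these approach x as k grows, and every other convergent or intermediate fraction in range is farther away.
Largest k: floor((39 - q_0)/q_1) = floor((39 - 1)/9) = 4.
That gives (4*46 + 5)/(4*9 + 1) = 189/37.
Compare the errors: |x - 46/9| = |1487*9 - 46*291|/(291*9) = 3/2619, and |x - 189/37| = |1487*37 - 189*291|/(291*37) = 20/10767.
Cross-multiplying, 3*10767 = 32301 < 52380 = 20*2619, so 3/2619 is smaller: the convergent 46/9 is closer to x than 189/37.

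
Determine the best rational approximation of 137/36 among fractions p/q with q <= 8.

Expand x = 137/36 as a continued fraction with the Euclidean algorithm:
  137 = 3*36 + 29, so a_0 = 3.
  36 = 1*29 + 7, so a_1 = 1.
  29 = 4*7 + 1, so a_2 = 4.
  7 = 7*1 + 0, so a_3 = 7.
so x = [3; 1, 4, 7].
Convergents (p_i = a_i*p_{i-1} + p_{i-2}, q_i = a_i*q_{i-1} + q_{i-2} with p_{-2}=0, p_{-1}=1, q_{-2}=1, q_{-1}=0), until the denominator exceeds 8:
  i=0: a_0=3, p_0 = 3*1 + 0 = 3, q_0 = 3*0 + 1 = 1.
  i=1: a_1=1, p_1 = 1*3 + 1 = 4, q_1 = 1*1 + 0 = 1.
  i=2: a_2=4, p_2 = 4*4 + 3 = 19, q_2 = 4*1 + 1 = 5.
  i=3: a_3=7, p_3 = 7*19 + 4 = 137, q_3 = 7*5 + 1 = 36.
q_3 = 36 > 8, so the last convergent with denominator <= 8 is p_2/q_2 = 19/5.
The closest fraction with denominator <= 8 is either p_2/q_2 or the intermediate fraction (k*p_2 + p_1)/(k*q_2 + q_1) with the largest k >= 1 whose denominator stays <= 8; these approach x as k grows, and every other convergent or intermediate fraction in range is farther away.
Largest k: floor((8 - q_1)/q_2) = floor((8 - 1)/5) = 1.
That gives (1*19 + 4)/(1*5 + 1) = 23/6.
Compare the errors: |x - 19/5| = |137*5 - 19*36|/(36*5) = 1/180, and |x - 23/6| = |137*6 - 23*36|/(36*6) = 6/216.
Cross-multiplying, 1*216 = 216 < 1080 = 6*180, so 1/180 is smaller: the convergent 19/5 is closer to x than 23/6.

19/5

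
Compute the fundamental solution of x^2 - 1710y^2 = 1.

First expand sqrt(1710) as a continued fraction. With x_i = (sqrt(1710) + m_i)/d_i and (m_0, d_0) = (0, 1): a_0 = floor(sqrt(1710)) = 41, since 41^2 = 1681 <= 1710 < 1764 = 42^2.
Iterate m_{i+1} = d_i*a_i - m_i, d_{i+1} = (1710 - m_{i+1}^2)/d_i, a_{i+1} = floor((a_0 + m_{i+1})/d_{i+1}):
  m_1 = 1*41 - 0 = 41, d_1 = (1710 - 41^2)/1 = 29/1 = 29, a_1 = floor((41 + 41)/29) = 2.
  m_2 = 29*2 - 41 = 17, d_2 = (1710 - 17^2)/29 = 1421/29 = 49, a_2 = floor((41 + 17)/49) = 1.
  m_3 = 49*1 - 17 = 32, d_3 = (1710 - 32^2)/49 = 686/49 = 14, a_3 = floor((41 + 32)/14) = 5.
  m_4 = 14*5 - 32 = 38, d_4 = (1710 - 38^2)/14 = 266/14 = 19, a_4 = floor((41 + 38)/19) = 4.
  m_5 = 19*4 - 38 = 38, d_5 = (1710 - 38^2)/19 = 266/19 = 14, a_5 = floor((41 + 38)/14) = 5.
  m_6 = 14*5 - 38 = 32, d_6 = (1710 - 32^2)/14 = 686/14 = 49, a_6 = floor((41 + 32)/49) = 1.
  m_7 = 49*1 - 32 = 17, d_7 = (1710 - 17^2)/49 = 1421/49 = 29, a_7 = floor((41 + 17)/29) = 2.
  m_8 = 29*2 - 17 = 41, d_8 = (1710 - 41^2)/29 = 29/29 = 1, a_8 = floor((41 + 41)/1) = 82.
  m_9 = 1*82 - 41 = 41, d_9 = (1710 - 41^2)/1 = 29/1 = 29: (m_9, d_9) = (m_1, d_1) = (41, 29), so from here the quotients repeat a_1, ..., a_8; the period length is 8.
So sqrt(1710) = [41; (2, 1, 5, 4, 5, 1, 2, 82)] with period length k = 8.
k is even, so the fundamental solution of x^2 - 1710y^2 = 1 is (p_{k-1}, q_{k-1}) = (p_7, q_7); compute convergents through index 7.
Convergents (p_i = a_i*p_{i-1} + p_{i-2}, q_i = a_i*q_{i-1} + q_{i-2} with p_{-2}=0, p_{-1}=1, q_{-2}=1, q_{-1}=0):
  i=0: a_0=41, p_0 = 41*1 + 0 = 41, q_0 = 41*0 + 1 = 1.
  i=1: a_1=2, p_1 = 2*41 + 1 = 83, q_1 = 2*1 + 0 = 2.
  i=2: a_2=1, p_2 = 1*83 + 41 = 124, q_2 = 1*2 + 1 = 3.
  i=3: a_3=5, p_3 = 5*124 + 83 = 703, q_3 = 5*3 + 2 = 17.
  i=4: a_4=4, p_4 = 4*703 + 124 = 2936, q_4 = 4*17 + 3 = 71.
  i=5: a_5=5, p_5 = 5*2936 + 703 = 15383, q_5 = 5*71 + 17 = 372.
  i=6: a_6=1, p_6 = 1*15383 + 2936 = 18319, q_6 = 1*372 + 71 = 443.
  i=7: a_7=2, p_7 = 2*18319 + 15383 = 52021, q_7 = 2*443 + 372 = 1258.
Check: 52021^2 - 1710*1258^2 = 2706184441 - 2706184440 = 1, so (x, y) = (52021, 1258) solves the equation, and by the theorem it is the least positive solution.

(x, y) = (52021, 1258)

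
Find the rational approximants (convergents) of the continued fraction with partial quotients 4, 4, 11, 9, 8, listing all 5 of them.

Using the convergent recurrence p_i = a_i*p_{i-1} + p_{i-2}, q_i = a_i*q_{i-1} + q_{i-2} with p_{-2}=0, p_{-1}=1, q_{-2}=1, q_{-1}=0:
  i=0: a_0=4, p_0 = 4*1 + 0 = 4, q_0 = 4*0 + 1 = 1.
  i=1: a_1=4, p_1 = 4*4 + 1 = 17, q_1 = 4*1 + 0 = 4.
  i=2: a_2=11, p_2 = 11*17 + 4 = 191, q_2 = 11*4 + 1 = 45.
  i=3: a_3=9, p_3 = 9*191 + 17 = 1736, q_3 = 9*45 + 4 = 409.
  i=4: a_4=8, p_4 = 8*1736 + 191 = 14079, q_4 = 8*409 + 45 = 3317.

4/1, 17/4, 191/45, 1736/409, 14079/3317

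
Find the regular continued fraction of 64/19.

[3; 2, 1, 2, 2]

Run the Euclidean algorithm on 64 and 19; the successive quotients are the partial quotients a_0, a_1, ... (each step inverts the fractional part left over by the previous one):
  64 = 3*19 + 7, so a_0 = 3.
  19 = 2*7 + 5, so a_1 = 2.
  7 = 1*5 + 2, so a_2 = 1.
  5 = 2*2 + 1, so a_3 = 2.
  2 = 2*1 + 0, so a_4 = 2.
The remainder reaches 0 after 5 divisions, so the expansion has 5 partial quotients, read off in order.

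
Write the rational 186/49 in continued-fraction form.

Run the Euclidean algorithm on 186 and 49; the successive quotients are the partial quotients a_0, a_1, ... (each step inverts the fractional part left over by the previous one):
  186 = 3*49 + 39, so a_0 = 3.
  49 = 1*39 + 10, so a_1 = 1.
  39 = 3*10 + 9, so a_2 = 3.
  10 = 1*9 + 1, so a_3 = 1.
  9 = 9*1 + 0, so a_4 = 9.
The remainder reaches 0 after 5 divisions, so the expansion has 5 partial quotients, read off in order.

[3; 1, 3, 1, 9]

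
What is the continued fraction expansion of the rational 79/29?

[2; 1, 2, 1, 1, 1, 2]

Run the Euclidean algorithm on 79 and 29; the successive quotients are the partial quotients a_0, a_1, ... (each step inverts the fractional part left over by the previous one):
  79 = 2*29 + 21, so a_0 = 2.
  29 = 1*21 + 8, so a_1 = 1.
  21 = 2*8 + 5, so a_2 = 2.
  8 = 1*5 + 3, so a_3 = 1.
  5 = 1*3 + 2, so a_4 = 1.
  3 = 1*2 + 1, so a_5 = 1.
  2 = 2*1 + 0, so a_6 = 2.
The remainder reaches 0 after 7 divisions, so the expansion has 7 partial quotients, read off in order.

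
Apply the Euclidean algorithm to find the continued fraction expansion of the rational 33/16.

[2; 16]

Run the Euclidean algorithm on 33 and 16; the successive quotients are the partial quotients a_0, a_1, ... (each step inverts the fractional part left over by the previous one):
  33 = 2*16 + 1, so a_0 = 2.
  16 = 16*1 + 0, so a_1 = 16.
The remainder reaches 0 after 2 divisions, so the expansion has 2 partial quotients, read off in order.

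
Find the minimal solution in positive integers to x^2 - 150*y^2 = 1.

First expand sqrt(150) as a continued fraction. With x_i = (sqrt(150) + m_i)/d_i and (m_0, d_0) = (0, 1): a_0 = floor(sqrt(150)) = 12, since 12^2 = 144 <= 150 < 169 = 13^2.
Iterate m_{i+1} = d_i*a_i - m_i, d_{i+1} = (150 - m_{i+1}^2)/d_i, a_{i+1} = floor((a_0 + m_{i+1})/d_{i+1}):
  m_1 = 1*12 - 0 = 12, d_1 = (150 - 12^2)/1 = 6/1 = 6, a_1 = floor((12 + 12)/6) = 4.
  m_2 = 6*4 - 12 = 12, d_2 = (150 - 12^2)/6 = 6/6 = 1, a_2 = floor((12 + 12)/1) = 24.
  m_3 = 1*24 - 12 = 12, d_3 = (150 - 12^2)/1 = 6/1 = 6: (m_3, d_3) = (m_1, d_1) = (12, 6), so from here the quotients repeat a_1, a_2; the period length is 2.
So sqrt(150) = [12; (4, 24)] with period length k = 2.
k is even, so the fundamental solution of x^2 - 150y^2 = 1 is (p_{k-1}, q_{k-1}) = (p_1, q_1); compute convergents through index 1.
Convergents (p_i = a_i*p_{i-1} + p_{i-2}, q_i = a_i*q_{i-1} + q_{i-2} with p_{-2}=0, p_{-1}=1, q_{-2}=1, q_{-1}=0):
  i=0: a_0=12, p_0 = 12*1 + 0 = 12, q_0 = 12*0 + 1 = 1.
  i=1: a_1=4, p_1 = 4*12 + 1 = 49, q_1 = 4*1 + 0 = 4.
Check: 49^2 - 150*4^2 = 2401 - 2400 = 1, so (x, y) = (49, 4) solves the equation, and by the theorem it is the least positive solution.

(x, y) = (49, 4)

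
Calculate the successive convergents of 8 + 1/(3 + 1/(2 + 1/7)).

8/1, 25/3, 58/7, 431/52

Using the convergent recurrence p_i = a_i*p_{i-1} + p_{i-2}, q_i = a_i*q_{i-1} + q_{i-2} with p_{-2}=0, p_{-1}=1, q_{-2}=1, q_{-1}=0:
  i=0: a_0=8, p_0 = 8*1 + 0 = 8, q_0 = 8*0 + 1 = 1.
  i=1: a_1=3, p_1 = 3*8 + 1 = 25, q_1 = 3*1 + 0 = 3.
  i=2: a_2=2, p_2 = 2*25 + 8 = 58, q_2 = 2*3 + 1 = 7.
  i=3: a_3=7, p_3 = 7*58 + 25 = 431, q_3 = 7*7 + 3 = 52.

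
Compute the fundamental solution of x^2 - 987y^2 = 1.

(x, y) = (377, 12)

First expand sqrt(987) as a continued fraction. With x_i = (sqrt(987) + m_i)/d_i and (m_0, d_0) = (0, 1): a_0 = floor(sqrt(987)) = 31, since 31^2 = 961 <= 987 < 1024 = 32^2.
Iterate m_{i+1} = d_i*a_i - m_i, d_{i+1} = (987 - m_{i+1}^2)/d_i, a_{i+1} = floor((a_0 + m_{i+1})/d_{i+1}):
  m_1 = 1*31 - 0 = 31, d_1 = (987 - 31^2)/1 = 26/1 = 26, a_1 = floor((31 + 31)/26) = 2.
  m_2 = 26*2 - 31 = 21, d_2 = (987 - 21^2)/26 = 546/26 = 21, a_2 = floor((31 + 21)/21) = 2.
  m_3 = 21*2 - 21 = 21, d_3 = (987 - 21^2)/21 = 546/21 = 26, a_3 = floor((31 + 21)/26) = 2.
  m_4 = 26*2 - 21 = 31, d_4 = (987 - 31^2)/26 = 26/26 = 1, a_4 = floor((31 + 31)/1) = 62.
  m_5 = 1*62 - 31 = 31, d_5 = (987 - 31^2)/1 = 26/1 = 26: (m_5, d_5) = (m_1, d_1) = (31, 26), so from here the quotients repeat a_1, ..., a_4; the period length is 4.
So sqrt(987) = [31; (2, 2, 2, 62)] with period length k = 4.
k is even, so the fundamental solution of x^2 - 987y^2 = 1 is (p_{k-1}, q_{k-1}) = (p_3, q_3); compute convergents through index 3.
Convergents (p_i = a_i*p_{i-1} + p_{i-2}, q_i = a_i*q_{i-1} + q_{i-2} with p_{-2}=0, p_{-1}=1, q_{-2}=1, q_{-1}=0):
  i=0: a_0=31, p_0 = 31*1 + 0 = 31, q_0 = 31*0 + 1 = 1.
  i=1: a_1=2, p_1 = 2*31 + 1 = 63, q_1 = 2*1 + 0 = 2.
  i=2: a_2=2, p_2 = 2*63 + 31 = 157, q_2 = 2*2 + 1 = 5.
  i=3: a_3=2, p_3 = 2*157 + 63 = 377, q_3 = 2*5 + 2 = 12.
Check: 377^2 - 987*12^2 = 142129 - 142128 = 1, so (x, y) = (377, 12) solves the equation, and by the theorem it is the least positive solution.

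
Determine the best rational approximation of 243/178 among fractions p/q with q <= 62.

71/52

Expand x = 243/178 as a continued fraction with the Euclidean algorithm:
  243 = 1*178 + 65, so a_0 = 1.
  178 = 2*65 + 48, so a_1 = 2.
  65 = 1*48 + 17, so a_2 = 1.
  48 = 2*17 + 14, so a_3 = 2.
  17 = 1*14 + 3, so a_4 = 1.
  14 = 4*3 + 2, so a_5 = 4.
  3 = 1*2 + 1, so a_6 = 1.
  2 = 2*1 + 0, so a_7 = 2.
so x = [1; 2, 1, 2, 1, 4, 1, 2].
Convergents (p_i = a_i*p_{i-1} + p_{i-2}, q_i = a_i*q_{i-1} + q_{i-2} with p_{-2}=0, p_{-1}=1, q_{-2}=1, q_{-1}=0), until the denominator exceeds 62:
  i=0: a_0=1, p_0 = 1*1 + 0 = 1, q_0 = 1*0 + 1 = 1.
  i=1: a_1=2, p_1 = 2*1 + 1 = 3, q_1 = 2*1 + 0 = 2.
  i=2: a_2=1, p_2 = 1*3 + 1 = 4, q_2 = 1*2 + 1 = 3.
  i=3: a_3=2, p_3 = 2*4 + 3 = 11, q_3 = 2*3 + 2 = 8.
  i=4: a_4=1, p_4 = 1*11 + 4 = 15, q_4 = 1*8 + 3 = 11.
  i=5: a_5=4, p_5 = 4*15 + 11 = 71, q_5 = 4*11 + 8 = 52.
  i=6: a_6=1, p_6 = 1*71 + 15 = 86, q_6 = 1*52 + 11 = 63.
q_6 = 63 > 62, so the last convergent with denominator <= 62 is p_5/q_5 = 71/52.
The closest fraction with denominator <= 62 is either p_5/q_5 or the intermediate fraction (k*p_5 + p_4)/(k*q_5 + q_4) with the largest k >= 1 whose denominator stays <= 62; these approach x as k grows, and every other convergent or intermediate fraction in range is farther away.
Largest k: floor((62 - q_4)/q_5) = floor((62 - 11)/52) = 0.
Since k = 0, no intermediate fraction beyond p_5/q_5 has denominator <= 62, so the convergent 71/52 is the closest (its error is |243*52 - 71*178|/(178*52) = 2/9256).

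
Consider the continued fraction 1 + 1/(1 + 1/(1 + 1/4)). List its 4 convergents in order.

Using the convergent recurrence p_i = a_i*p_{i-1} + p_{i-2}, q_i = a_i*q_{i-1} + q_{i-2} with p_{-2}=0, p_{-1}=1, q_{-2}=1, q_{-1}=0:
  i=0: a_0=1, p_0 = 1*1 + 0 = 1, q_0 = 1*0 + 1 = 1.
  i=1: a_1=1, p_1 = 1*1 + 1 = 2, q_1 = 1*1 + 0 = 1.
  i=2: a_2=1, p_2 = 1*2 + 1 = 3, q_2 = 1*1 + 1 = 2.
  i=3: a_3=4, p_3 = 4*3 + 2 = 14, q_3 = 4*2 + 1 = 9.

1/1, 2/1, 3/2, 14/9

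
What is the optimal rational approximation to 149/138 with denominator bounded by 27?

Expand x = 149/138 as a continued fraction with the Euclidean algorithm:
  149 = 1*138 + 11, so a_0 = 1.
  138 = 12*11 + 6, so a_1 = 12.
  11 = 1*6 + 5, so a_2 = 1.
  6 = 1*5 + 1, so a_3 = 1.
  5 = 5*1 + 0, so a_4 = 5.
so x = [1; 12, 1, 1, 5].
Convergents (p_i = a_i*p_{i-1} + p_{i-2}, q_i = a_i*q_{i-1} + q_{i-2} with p_{-2}=0, p_{-1}=1, q_{-2}=1, q_{-1}=0), until the denominator exceeds 27:
  i=0: a_0=1, p_0 = 1*1 + 0 = 1, q_0 = 1*0 + 1 = 1.
  i=1: a_1=12, p_1 = 12*1 + 1 = 13, q_1 = 12*1 + 0 = 12.
  i=2: a_2=1, p_2 = 1*13 + 1 = 14, q_2 = 1*12 + 1 = 13.
  i=3: a_3=1, p_3 = 1*14 + 13 = 27, q_3 = 1*13 + 12 = 25.
  i=4: a_4=5, p_4 = 5*27 + 14 = 149, q_4 = 5*25 + 13 = 138.
q_4 = 138 > 27, so the last convergent with denominator <= 27 is p_3/q_3 = 27/25.
The closest fraction with denominator <= 27 is either p_3/q_3 or the intermediate fraction (k*p_3 + p_2)/(k*q_3 + q_2) with the largest k >= 1 whose denominator stays <= 27; these approach x as k grows, and every other convergent or intermediate fraction in range is farther away.
Largest k: floor((27 - q_2)/q_3) = floor((27 - 13)/25) = 0.
Since k = 0, no intermediate fraction beyond p_3/q_3 has denominator <= 27, so the convergent 27/25 is the closest (its error is |149*25 - 27*138|/(138*25) = 1/3450).

27/25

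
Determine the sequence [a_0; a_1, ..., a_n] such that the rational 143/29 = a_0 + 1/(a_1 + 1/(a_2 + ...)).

[4; 1, 13, 2]

Run the Euclidean algorithm on 143 and 29; the successive quotients are the partial quotients a_0, a_1, ... (each step inverts the fractional part left over by the previous one):
  143 = 4*29 + 27, so a_0 = 4.
  29 = 1*27 + 2, so a_1 = 1.
  27 = 13*2 + 1, so a_2 = 13.
  2 = 2*1 + 0, so a_3 = 2.
The remainder reaches 0 after 4 divisions, so the expansion has 4 partial quotients, read off in order.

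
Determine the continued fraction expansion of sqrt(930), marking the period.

[30; (2, 60)]

Write x_i = (sqrt(930) + m_i)/d_i with (m_0, d_0) = (0, 1). a_0 = floor(sqrt(930)) = 30, since 30^2 = 900 <= 930 < 961 = 31^2.
Iterate m_{i+1} = d_i*a_i - m_i, d_{i+1} = (930 - m_{i+1}^2)/d_i, a_{i+1} = floor((a_0 + m_{i+1})/d_{i+1}):
  m_1 = 1*30 - 0 = 30, d_1 = (930 - 30^2)/1 = 30/1 = 30, a_1 = floor((30 + 30)/30) = 2.
  m_2 = 30*2 - 30 = 30, d_2 = (930 - 30^2)/30 = 30/30 = 1, a_2 = floor((30 + 30)/1) = 60.
  m_3 = 1*60 - 30 = 30, d_3 = (930 - 30^2)/1 = 30/1 = 30: (m_3, d_3) = (m_1, d_1) = (30, 30), so from here the quotients repeat a_1, a_2; the period length is 2.
Hence the expansion of sqrt(930) is a_0 = 30 followed by the repeating block 2, 60 (period 2).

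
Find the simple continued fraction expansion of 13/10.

[1; 3, 3]

Run the Euclidean algorithm on 13 and 10; the successive quotients are the partial quotients a_0, a_1, ... (each step inverts the fractional part left over by the previous one):
  13 = 1*10 + 3, so a_0 = 1.
  10 = 3*3 + 1, so a_1 = 3.
  3 = 3*1 + 0, so a_2 = 3.
The remainder reaches 0 after 3 divisions, so the expansion has 3 partial quotients, read off in order.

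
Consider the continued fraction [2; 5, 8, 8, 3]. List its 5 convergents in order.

2/1, 11/5, 90/41, 731/333, 2283/1040

Using the convergent recurrence p_i = a_i*p_{i-1} + p_{i-2}, q_i = a_i*q_{i-1} + q_{i-2} with p_{-2}=0, p_{-1}=1, q_{-2}=1, q_{-1}=0:
  i=0: a_0=2, p_0 = 2*1 + 0 = 2, q_0 = 2*0 + 1 = 1.
  i=1: a_1=5, p_1 = 5*2 + 1 = 11, q_1 = 5*1 + 0 = 5.
  i=2: a_2=8, p_2 = 8*11 + 2 = 90, q_2 = 8*5 + 1 = 41.
  i=3: a_3=8, p_3 = 8*90 + 11 = 731, q_3 = 8*41 + 5 = 333.
  i=4: a_4=3, p_4 = 3*731 + 90 = 2283, q_4 = 3*333 + 41 = 1040.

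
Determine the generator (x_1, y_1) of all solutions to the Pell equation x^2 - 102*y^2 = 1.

(x, y) = (101, 10)

First expand sqrt(102) as a continued fraction. With x_i = (sqrt(102) + m_i)/d_i and (m_0, d_0) = (0, 1): a_0 = floor(sqrt(102)) = 10, since 10^2 = 100 <= 102 < 121 = 11^2.
Iterate m_{i+1} = d_i*a_i - m_i, d_{i+1} = (102 - m_{i+1}^2)/d_i, a_{i+1} = floor((a_0 + m_{i+1})/d_{i+1}):
  m_1 = 1*10 - 0 = 10, d_1 = (102 - 10^2)/1 = 2/1 = 2, a_1 = floor((10 + 10)/2) = 10.
  m_2 = 2*10 - 10 = 10, d_2 = (102 - 10^2)/2 = 2/2 = 1, a_2 = floor((10 + 10)/1) = 20.
  m_3 = 1*20 - 10 = 10, d_3 = (102 - 10^2)/1 = 2/1 = 2: (m_3, d_3) = (m_1, d_1) = (10, 2), so from here the quotients repeat a_1, a_2; the period length is 2.
So sqrt(102) = [10; (10, 20)] with period length k = 2.
k is even, so the fundamental solution of x^2 - 102y^2 = 1 is (p_{k-1}, q_{k-1}) = (p_1, q_1); compute convergents through index 1.
Convergents (p_i = a_i*p_{i-1} + p_{i-2}, q_i = a_i*q_{i-1} + q_{i-2} with p_{-2}=0, p_{-1}=1, q_{-2}=1, q_{-1}=0):
  i=0: a_0=10, p_0 = 10*1 + 0 = 10, q_0 = 10*0 + 1 = 1.
  i=1: a_1=10, p_1 = 10*10 + 1 = 101, q_1 = 10*1 + 0 = 10.
Check: 101^2 - 102*10^2 = 10201 - 10200 = 1, so (x, y) = (101, 10) solves the equation, and by the theorem it is the least positive solution.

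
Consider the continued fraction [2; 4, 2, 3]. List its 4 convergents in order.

Using the convergent recurrence p_i = a_i*p_{i-1} + p_{i-2}, q_i = a_i*q_{i-1} + q_{i-2} with p_{-2}=0, p_{-1}=1, q_{-2}=1, q_{-1}=0:
  i=0: a_0=2, p_0 = 2*1 + 0 = 2, q_0 = 2*0 + 1 = 1.
  i=1: a_1=4, p_1 = 4*2 + 1 = 9, q_1 = 4*1 + 0 = 4.
  i=2: a_2=2, p_2 = 2*9 + 2 = 20, q_2 = 2*4 + 1 = 9.
  i=3: a_3=3, p_3 = 3*20 + 9 = 69, q_3 = 3*9 + 4 = 31.

2/1, 9/4, 20/9, 69/31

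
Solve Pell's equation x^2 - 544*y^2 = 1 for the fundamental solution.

(x, y) = (2449, 105)

First expand sqrt(544) as a continued fraction. With x_i = (sqrt(544) + m_i)/d_i and (m_0, d_0) = (0, 1): a_0 = floor(sqrt(544)) = 23, since 23^2 = 529 <= 544 < 576 = 24^2.
Iterate m_{i+1} = d_i*a_i - m_i, d_{i+1} = (544 - m_{i+1}^2)/d_i, a_{i+1} = floor((a_0 + m_{i+1})/d_{i+1}):
  m_1 = 1*23 - 0 = 23, d_1 = (544 - 23^2)/1 = 15/1 = 15, a_1 = floor((23 + 23)/15) = 3.
  m_2 = 15*3 - 23 = 22, d_2 = (544 - 22^2)/15 = 60/15 = 4, a_2 = floor((23 + 22)/4) = 11.
  m_3 = 4*11 - 22 = 22, d_3 = (544 - 22^2)/4 = 60/4 = 15, a_3 = floor((23 + 22)/15) = 3.
  m_4 = 15*3 - 22 = 23, d_4 = (544 - 23^2)/15 = 15/15 = 1, a_4 = floor((23 + 23)/1) = 46.
  m_5 = 1*46 - 23 = 23, d_5 = (544 - 23^2)/1 = 15/1 = 15: (m_5, d_5) = (m_1, d_1) = (23, 15), so from here the quotients repeat a_1, ..., a_4; the period length is 4.
So sqrt(544) = [23; (3, 11, 3, 46)] with period length k = 4.
k is even, so the fundamental solution of x^2 - 544y^2 = 1 is (p_{k-1}, q_{k-1}) = (p_3, q_3); compute convergents through index 3.
Convergents (p_i = a_i*p_{i-1} + p_{i-2}, q_i = a_i*q_{i-1} + q_{i-2} with p_{-2}=0, p_{-1}=1, q_{-2}=1, q_{-1}=0):
  i=0: a_0=23, p_0 = 23*1 + 0 = 23, q_0 = 23*0 + 1 = 1.
  i=1: a_1=3, p_1 = 3*23 + 1 = 70, q_1 = 3*1 + 0 = 3.
  i=2: a_2=11, p_2 = 11*70 + 23 = 793, q_2 = 11*3 + 1 = 34.
  i=3: a_3=3, p_3 = 3*793 + 70 = 2449, q_3 = 3*34 + 3 = 105.
Check: 2449^2 - 544*105^2 = 5997601 - 5997600 = 1, so (x, y) = (2449, 105) solves the equation, and by the theorem it is the least positive solution.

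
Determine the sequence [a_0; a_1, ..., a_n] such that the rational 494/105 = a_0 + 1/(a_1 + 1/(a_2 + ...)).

Run the Euclidean algorithm on 494 and 105; the successive quotients are the partial quotients a_0, a_1, ... (each step inverts the fractional part left over by the previous one):
  494 = 4*105 + 74, so a_0 = 4.
  105 = 1*74 + 31, so a_1 = 1.
  74 = 2*31 + 12, so a_2 = 2.
  31 = 2*12 + 7, so a_3 = 2.
  12 = 1*7 + 5, so a_4 = 1.
  7 = 1*5 + 2, so a_5 = 1.
  5 = 2*2 + 1, so a_6 = 2.
  2 = 2*1 + 0, so a_7 = 2.
The remainder reaches 0 after 8 divisions, so the expansion has 8 partial quotients, read off in order.

[4; 1, 2, 2, 1, 1, 2, 2]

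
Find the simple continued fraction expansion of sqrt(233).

Write x_i = (sqrt(233) + m_i)/d_i with (m_0, d_0) = (0, 1). a_0 = floor(sqrt(233)) = 15, since 15^2 = 225 <= 233 < 256 = 16^2.
Iterate m_{i+1} = d_i*a_i - m_i, d_{i+1} = (233 - m_{i+1}^2)/d_i, a_{i+1} = floor((a_0 + m_{i+1})/d_{i+1}):
  m_1 = 1*15 - 0 = 15, d_1 = (233 - 15^2)/1 = 8/1 = 8, a_1 = floor((15 + 15)/8) = 3.
  m_2 = 8*3 - 15 = 9, d_2 = (233 - 9^2)/8 = 152/8 = 19, a_2 = floor((15 + 9)/19) = 1.
  m_3 = 19*1 - 9 = 10, d_3 = (233 - 10^2)/19 = 133/19 = 7, a_3 = floor((15 + 10)/7) = 3.
  m_4 = 7*3 - 10 = 11, d_4 = (233 - 11^2)/7 = 112/7 = 16, a_4 = floor((15 + 11)/16) = 1.
  m_5 = 16*1 - 11 = 5, d_5 = (233 - 5^2)/16 = 208/16 = 13, a_5 = floor((15 + 5)/13) = 1.
  m_6 = 13*1 - 5 = 8, d_6 = (233 - 8^2)/13 = 169/13 = 13, a_6 = floor((15 + 8)/13) = 1.
  m_7 = 13*1 - 8 = 5, d_7 = (233 - 5^2)/13 = 208/13 = 16, a_7 = floor((15 + 5)/16) = 1.
  m_8 = 16*1 - 5 = 11, d_8 = (233 - 11^2)/16 = 112/16 = 7, a_8 = floor((15 + 11)/7) = 3.
  m_9 = 7*3 - 11 = 10, d_9 = (233 - 10^2)/7 = 133/7 = 19, a_9 = floor((15 + 10)/19) = 1.
  m_10 = 19*1 - 10 = 9, d_10 = (233 - 9^2)/19 = 152/19 = 8, a_10 = floor((15 + 9)/8) = 3.
  m_11 = 8*3 - 9 = 15, d_11 = (233 - 15^2)/8 = 8/8 = 1, a_11 = floor((15 + 15)/1) = 30.
  m_12 = 1*30 - 15 = 15, d_12 = (233 - 15^2)/1 = 8/1 = 8: (m_12, d_12) = (m_1, d_1) = (15, 8), so from here the quotients repeat a_1, ..., a_11; the period length is 11.
Hence the expansion of sqrt(233) is a_0 = 15 followed by the repeating block 3, 1, 3, 1, 1, 1, 1, 3, 1, 3, 30 (period 11).

[15; (3, 1, 3, 1, 1, 1, 1, 3, 1, 3, 30)]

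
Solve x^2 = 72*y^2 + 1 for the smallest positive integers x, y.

First expand sqrt(72) as a continued fraction. With x_i = (sqrt(72) + m_i)/d_i and (m_0, d_0) = (0, 1): a_0 = floor(sqrt(72)) = 8, since 8^2 = 64 <= 72 < 81 = 9^2.
Iterate m_{i+1} = d_i*a_i - m_i, d_{i+1} = (72 - m_{i+1}^2)/d_i, a_{i+1} = floor((a_0 + m_{i+1})/d_{i+1}):
  m_1 = 1*8 - 0 = 8, d_1 = (72 - 8^2)/1 = 8/1 = 8, a_1 = floor((8 + 8)/8) = 2.
  m_2 = 8*2 - 8 = 8, d_2 = (72 - 8^2)/8 = 8/8 = 1, a_2 = floor((8 + 8)/1) = 16.
  m_3 = 1*16 - 8 = 8, d_3 = (72 - 8^2)/1 = 8/1 = 8: (m_3, d_3) = (m_1, d_1) = (8, 8), so from here the quotients repeat a_1, a_2; the period length is 2.
So sqrt(72) = [8; (2, 16)] with period length k = 2.
k is even, so the fundamental solution of x^2 - 72y^2 = 1 is (p_{k-1}, q_{k-1}) = (p_1, q_1); compute convergents through index 1.
Convergents (p_i = a_i*p_{i-1} + p_{i-2}, q_i = a_i*q_{i-1} + q_{i-2} with p_{-2}=0, p_{-1}=1, q_{-2}=1, q_{-1}=0):
  i=0: a_0=8, p_0 = 8*1 + 0 = 8, q_0 = 8*0 + 1 = 1.
  i=1: a_1=2, p_1 = 2*8 + 1 = 17, q_1 = 2*1 + 0 = 2.
Check: 17^2 - 72*2^2 = 289 - 288 = 1, so (x, y) = (17, 2) solves the equation, and by the theorem it is the least positive solution.

(x, y) = (17, 2)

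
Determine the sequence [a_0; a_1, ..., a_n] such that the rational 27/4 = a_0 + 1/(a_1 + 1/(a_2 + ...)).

Run the Euclidean algorithm on 27 and 4; the successive quotients are the partial quotients a_0, a_1, ... (each step inverts the fractional part left over by the previous one):
  27 = 6*4 + 3, so a_0 = 6.
  4 = 1*3 + 1, so a_1 = 1.
  3 = 3*1 + 0, so a_2 = 3.
The remainder reaches 0 after 3 divisions, so the expansion has 3 partial quotients, read off in order.

[6; 1, 3]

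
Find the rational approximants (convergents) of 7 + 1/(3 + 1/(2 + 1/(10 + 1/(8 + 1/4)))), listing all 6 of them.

Using the convergent recurrence p_i = a_i*p_{i-1} + p_{i-2}, q_i = a_i*q_{i-1} + q_{i-2} with p_{-2}=0, p_{-1}=1, q_{-2}=1, q_{-1}=0:
  i=0: a_0=7, p_0 = 7*1 + 0 = 7, q_0 = 7*0 + 1 = 1.
  i=1: a_1=3, p_1 = 3*7 + 1 = 22, q_1 = 3*1 + 0 = 3.
  i=2: a_2=2, p_2 = 2*22 + 7 = 51, q_2 = 2*3 + 1 = 7.
  i=3: a_3=10, p_3 = 10*51 + 22 = 532, q_3 = 10*7 + 3 = 73.
  i=4: a_4=8, p_4 = 8*532 + 51 = 4307, q_4 = 8*73 + 7 = 591.
  i=5: a_5=4, p_5 = 4*4307 + 532 = 17760, q_5 = 4*591 + 73 = 2437.

7/1, 22/3, 51/7, 532/73, 4307/591, 17760/2437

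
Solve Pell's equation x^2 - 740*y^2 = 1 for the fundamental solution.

(x, y) = (9249, 340)

First expand sqrt(740) as a continued fraction. With x_i = (sqrt(740) + m_i)/d_i and (m_0, d_0) = (0, 1): a_0 = floor(sqrt(740)) = 27, since 27^2 = 729 <= 740 < 784 = 28^2.
Iterate m_{i+1} = d_i*a_i - m_i, d_{i+1} = (740 - m_{i+1}^2)/d_i, a_{i+1} = floor((a_0 + m_{i+1})/d_{i+1}):
  m_1 = 1*27 - 0 = 27, d_1 = (740 - 27^2)/1 = 11/1 = 11, a_1 = floor((27 + 27)/11) = 4.
  m_2 = 11*4 - 27 = 17, d_2 = (740 - 17^2)/11 = 451/11 = 41, a_2 = floor((27 + 17)/41) = 1.
  m_3 = 41*1 - 17 = 24, d_3 = (740 - 24^2)/41 = 164/41 = 4, a_3 = floor((27 + 24)/4) = 12.
  m_4 = 4*12 - 24 = 24, d_4 = (740 - 24^2)/4 = 164/4 = 41, a_4 = floor((27 + 24)/41) = 1.
  m_5 = 41*1 - 24 = 17, d_5 = (740 - 17^2)/41 = 451/41 = 11, a_5 = floor((27 + 17)/11) = 4.
  m_6 = 11*4 - 17 = 27, d_6 = (740 - 27^2)/11 = 11/11 = 1, a_6 = floor((27 + 27)/1) = 54.
  m_7 = 1*54 - 27 = 27, d_7 = (740 - 27^2)/1 = 11/1 = 11: (m_7, d_7) = (m_1, d_1) = (27, 11), so from here the quotients repeat a_1, ..., a_6; the period length is 6.
So sqrt(740) = [27; (4, 1, 12, 1, 4, 54)] with period length k = 6.
k is even, so the fundamental solution of x^2 - 740y^2 = 1 is (p_{k-1}, q_{k-1}) = (p_5, q_5); compute convergents through index 5.
Convergents (p_i = a_i*p_{i-1} + p_{i-2}, q_i = a_i*q_{i-1} + q_{i-2} with p_{-2}=0, p_{-1}=1, q_{-2}=1, q_{-1}=0):
  i=0: a_0=27, p_0 = 27*1 + 0 = 27, q_0 = 27*0 + 1 = 1.
  i=1: a_1=4, p_1 = 4*27 + 1 = 109, q_1 = 4*1 + 0 = 4.
  i=2: a_2=1, p_2 = 1*109 + 27 = 136, q_2 = 1*4 + 1 = 5.
  i=3: a_3=12, p_3 = 12*136 + 109 = 1741, q_3 = 12*5 + 4 = 64.
  i=4: a_4=1, p_4 = 1*1741 + 136 = 1877, q_4 = 1*64 + 5 = 69.
  i=5: a_5=4, p_5 = 4*1877 + 1741 = 9249, q_5 = 4*69 + 64 = 340.
Check: 9249^2 - 740*340^2 = 85544001 - 85544000 = 1, so (x, y) = (9249, 340) solves the equation, and by the theorem it is the least positive solution.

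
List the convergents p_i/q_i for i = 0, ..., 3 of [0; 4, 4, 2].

Using the convergent recurrence p_i = a_i*p_{i-1} + p_{i-2}, q_i = a_i*q_{i-1} + q_{i-2} with p_{-2}=0, p_{-1}=1, q_{-2}=1, q_{-1}=0:
  i=0: a_0=0, p_0 = 0*1 + 0 = 0, q_0 = 0*0 + 1 = 1.
  i=1: a_1=4, p_1 = 4*0 + 1 = 1, q_1 = 4*1 + 0 = 4.
  i=2: a_2=4, p_2 = 4*1 + 0 = 4, q_2 = 4*4 + 1 = 17.
  i=3: a_3=2, p_3 = 2*4 + 1 = 9, q_3 = 2*17 + 4 = 38.

0/1, 1/4, 4/17, 9/38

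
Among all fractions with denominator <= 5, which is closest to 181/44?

Expand x = 181/44 as a continued fraction with the Euclidean algorithm:
  181 = 4*44 + 5, so a_0 = 4.
  44 = 8*5 + 4, so a_1 = 8.
  5 = 1*4 + 1, so a_2 = 1.
  4 = 4*1 + 0, so a_3 = 4.
so x = [4; 8, 1, 4].
Convergents (p_i = a_i*p_{i-1} + p_{i-2}, q_i = a_i*q_{i-1} + q_{i-2} with p_{-2}=0, p_{-1}=1, q_{-2}=1, q_{-1}=0), until the denominator exceeds 5:
  i=0: a_0=4, p_0 = 4*1 + 0 = 4, q_0 = 4*0 + 1 = 1.
  i=1: a_1=8, p_1 = 8*4 + 1 = 33, q_1 = 8*1 + 0 = 8.
q_1 = 8 > 5, so the last convergent with denominator <= 5 is p_0/q_0 = 4/1.
The closest fraction with denominator <= 5 is either p_0/q_0 or the intermediate fraction (k*p_0 + p_{-1})/(k*q_0 + q_{-1}) with the largest k >= 1 whose denominator stays <= 5; these approach x as k grows, and every other convergent or intermediate fraction in range is farther away.
Largest k: floor((5 - q_{-1})/q_0) = floor((5 - 0)/1) = 5 (using the seeds p_{-1} = 1, q_{-1} = 0).
That gives (5*4 + 1)/(5*1 + 0) = 21/5.
Compare the errors: |x - 4/1| = |181*1 - 4*44|/(44*1) = 5/44, and |x - 21/5| = |181*5 - 21*44|/(44*5) = 19/220.
Cross-multiplying, 19*44 = 836 < 1100 = 5*220, so 19/220 is smaller: the intermediate fraction 21/5 is closer to x than 4/1.

21/5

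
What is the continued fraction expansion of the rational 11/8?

Run the Euclidean algorithm on 11 and 8; the successive quotients are the partial quotients a_0, a_1, ... (each step inverts the fractional part left over by the previous one):
  11 = 1*8 + 3, so a_0 = 1.
  8 = 2*3 + 2, so a_1 = 2.
  3 = 1*2 + 1, so a_2 = 1.
  2 = 2*1 + 0, so a_3 = 2.
The remainder reaches 0 after 4 divisions, so the expansion has 4 partial quotients, read off in order.

[1; 2, 1, 2]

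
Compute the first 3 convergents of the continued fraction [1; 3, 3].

Using the convergent recurrence p_i = a_i*p_{i-1} + p_{i-2}, q_i = a_i*q_{i-1} + q_{i-2} with p_{-2}=0, p_{-1}=1, q_{-2}=1, q_{-1}=0:
  i=0: a_0=1, p_0 = 1*1 + 0 = 1, q_0 = 1*0 + 1 = 1.
  i=1: a_1=3, p_1 = 3*1 + 1 = 4, q_1 = 3*1 + 0 = 3.
  i=2: a_2=3, p_2 = 3*4 + 1 = 13, q_2 = 3*3 + 1 = 10.

1/1, 4/3, 13/10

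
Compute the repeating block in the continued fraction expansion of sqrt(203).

[14; (4, 28)]

Write x_i = (sqrt(203) + m_i)/d_i with (m_0, d_0) = (0, 1). a_0 = floor(sqrt(203)) = 14, since 14^2 = 196 <= 203 < 225 = 15^2.
Iterate m_{i+1} = d_i*a_i - m_i, d_{i+1} = (203 - m_{i+1}^2)/d_i, a_{i+1} = floor((a_0 + m_{i+1})/d_{i+1}):
  m_1 = 1*14 - 0 = 14, d_1 = (203 - 14^2)/1 = 7/1 = 7, a_1 = floor((14 + 14)/7) = 4.
  m_2 = 7*4 - 14 = 14, d_2 = (203 - 14^2)/7 = 7/7 = 1, a_2 = floor((14 + 14)/1) = 28.
  m_3 = 1*28 - 14 = 14, d_3 = (203 - 14^2)/1 = 7/1 = 7: (m_3, d_3) = (m_1, d_1) = (14, 7), so from here the quotients repeat a_1, a_2; the period length is 2.
Hence the expansion of sqrt(203) is a_0 = 14 followed by the repeating block 4, 28 (period 2).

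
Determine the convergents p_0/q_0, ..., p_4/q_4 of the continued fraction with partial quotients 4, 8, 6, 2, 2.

Using the convergent recurrence p_i = a_i*p_{i-1} + p_{i-2}, q_i = a_i*q_{i-1} + q_{i-2} with p_{-2}=0, p_{-1}=1, q_{-2}=1, q_{-1}=0:
  i=0: a_0=4, p_0 = 4*1 + 0 = 4, q_0 = 4*0 + 1 = 1.
  i=1: a_1=8, p_1 = 8*4 + 1 = 33, q_1 = 8*1 + 0 = 8.
  i=2: a_2=6, p_2 = 6*33 + 4 = 202, q_2 = 6*8 + 1 = 49.
  i=3: a_3=2, p_3 = 2*202 + 33 = 437, q_3 = 2*49 + 8 = 106.
  i=4: a_4=2, p_4 = 2*437 + 202 = 1076, q_4 = 2*106 + 49 = 261.

4/1, 33/8, 202/49, 437/106, 1076/261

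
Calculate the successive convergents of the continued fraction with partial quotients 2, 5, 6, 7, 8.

2/1, 11/5, 68/31, 487/222, 3964/1807

Using the convergent recurrence p_i = a_i*p_{i-1} + p_{i-2}, q_i = a_i*q_{i-1} + q_{i-2} with p_{-2}=0, p_{-1}=1, q_{-2}=1, q_{-1}=0:
  i=0: a_0=2, p_0 = 2*1 + 0 = 2, q_0 = 2*0 + 1 = 1.
  i=1: a_1=5, p_1 = 5*2 + 1 = 11, q_1 = 5*1 + 0 = 5.
  i=2: a_2=6, p_2 = 6*11 + 2 = 68, q_2 = 6*5 + 1 = 31.
  i=3: a_3=7, p_3 = 7*68 + 11 = 487, q_3 = 7*31 + 5 = 222.
  i=4: a_4=8, p_4 = 8*487 + 68 = 3964, q_4 = 8*222 + 31 = 1807.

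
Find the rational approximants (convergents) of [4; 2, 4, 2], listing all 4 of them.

4/1, 9/2, 40/9, 89/20

Using the convergent recurrence p_i = a_i*p_{i-1} + p_{i-2}, q_i = a_i*q_{i-1} + q_{i-2} with p_{-2}=0, p_{-1}=1, q_{-2}=1, q_{-1}=0:
  i=0: a_0=4, p_0 = 4*1 + 0 = 4, q_0 = 4*0 + 1 = 1.
  i=1: a_1=2, p_1 = 2*4 + 1 = 9, q_1 = 2*1 + 0 = 2.
  i=2: a_2=4, p_2 = 4*9 + 4 = 40, q_2 = 4*2 + 1 = 9.
  i=3: a_3=2, p_3 = 2*40 + 9 = 89, q_3 = 2*9 + 2 = 20.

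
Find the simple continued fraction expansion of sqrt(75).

[8; (1, 1, 1, 16)]

Write x_i = (sqrt(75) + m_i)/d_i with (m_0, d_0) = (0, 1). a_0 = floor(sqrt(75)) = 8, since 8^2 = 64 <= 75 < 81 = 9^2.
Iterate m_{i+1} = d_i*a_i - m_i, d_{i+1} = (75 - m_{i+1}^2)/d_i, a_{i+1} = floor((a_0 + m_{i+1})/d_{i+1}):
  m_1 = 1*8 - 0 = 8, d_1 = (75 - 8^2)/1 = 11/1 = 11, a_1 = floor((8 + 8)/11) = 1.
  m_2 = 11*1 - 8 = 3, d_2 = (75 - 3^2)/11 = 66/11 = 6, a_2 = floor((8 + 3)/6) = 1.
  m_3 = 6*1 - 3 = 3, d_3 = (75 - 3^2)/6 = 66/6 = 11, a_3 = floor((8 + 3)/11) = 1.
  m_4 = 11*1 - 3 = 8, d_4 = (75 - 8^2)/11 = 11/11 = 1, a_4 = floor((8 + 8)/1) = 16.
  m_5 = 1*16 - 8 = 8, d_5 = (75 - 8^2)/1 = 11/1 = 11: (m_5, d_5) = (m_1, d_1) = (8, 11), so from here the quotients repeat a_1, ..., a_4; the period length is 4.
Hence the expansion of sqrt(75) is a_0 = 8 followed by the repeating block 1, 1, 1, 16 (period 4).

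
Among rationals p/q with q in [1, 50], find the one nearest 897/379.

Expand x = 897/379 as a continued fraction with the Euclidean algorithm:
  897 = 2*379 + 139, so a_0 = 2.
  379 = 2*139 + 101, so a_1 = 2.
  139 = 1*101 + 38, so a_2 = 1.
  101 = 2*38 + 25, so a_3 = 2.
  38 = 1*25 + 13, so a_4 = 1.
  25 = 1*13 + 12, so a_5 = 1.
  13 = 1*12 + 1, so a_6 = 1.
  12 = 12*1 + 0, so a_7 = 12.
so x = [2; 2, 1, 2, 1, 1, 1, 12].
Convergents (p_i = a_i*p_{i-1} + p_{i-2}, q_i = a_i*q_{i-1} + q_{i-2} with p_{-2}=0, p_{-1}=1, q_{-2}=1, q_{-1}=0), until the denominator exceeds 50:
  i=0: a_0=2, p_0 = 2*1 + 0 = 2, q_0 = 2*0 + 1 = 1.
  i=1: a_1=2, p_1 = 2*2 + 1 = 5, q_1 = 2*1 + 0 = 2.
  i=2: a_2=1, p_2 = 1*5 + 2 = 7, q_2 = 1*2 + 1 = 3.
  i=3: a_3=2, p_3 = 2*7 + 5 = 19, q_3 = 2*3 + 2 = 8.
  i=4: a_4=1, p_4 = 1*19 + 7 = 26, q_4 = 1*8 + 3 = 11.
  i=5: a_5=1, p_5 = 1*26 + 19 = 45, q_5 = 1*11 + 8 = 19.
  i=6: a_6=1, p_6 = 1*45 + 26 = 71, q_6 = 1*19 + 11 = 30.
  i=7: a_7=12, p_7 = 12*71 + 45 = 897, q_7 = 12*30 + 19 = 379.
q_7 = 379 > 50, so the last convergent with denominator <= 50 is p_6/q_6 = 71/30.
The closest fraction with denominator <= 50 is either p_6/q_6 or the intermediate fraction (k*p_6 + p_5)/(k*q_6 + q_5) with the largest k >= 1 whose denominator stays <= 50; these approach x as k grows, and every other convergent or intermediate fraction in range is farther away.
Largest k: floor((50 - q_5)/q_6) = floor((50 - 19)/30) = 1.
That gives (1*71 + 45)/(1*30 + 19) = 116/49.
Compare the errors: |x - 71/30| = |897*30 - 71*379|/(379*30) = 1/11370, and |x - 116/49| = |897*49 - 116*379|/(379*49) = 11/18571.
Cross-multiplying, 1*18571 = 18571 < 125070 = 11*11370, so 1/11370 is smaller: the convergent 71/30 is closer to x than 116/49.

71/30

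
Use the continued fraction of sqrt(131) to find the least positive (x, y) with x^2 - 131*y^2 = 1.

First expand sqrt(131) as a continued fraction. With x_i = (sqrt(131) + m_i)/d_i and (m_0, d_0) = (0, 1): a_0 = floor(sqrt(131)) = 11, since 11^2 = 121 <= 131 < 144 = 12^2.
Iterate m_{i+1} = d_i*a_i - m_i, d_{i+1} = (131 - m_{i+1}^2)/d_i, a_{i+1} = floor((a_0 + m_{i+1})/d_{i+1}):
  m_1 = 1*11 - 0 = 11, d_1 = (131 - 11^2)/1 = 10/1 = 10, a_1 = floor((11 + 11)/10) = 2.
  m_2 = 10*2 - 11 = 9, d_2 = (131 - 9^2)/10 = 50/10 = 5, a_2 = floor((11 + 9)/5) = 4.
  m_3 = 5*4 - 9 = 11, d_3 = (131 - 11^2)/5 = 10/5 = 2, a_3 = floor((11 + 11)/2) = 11.
  m_4 = 2*11 - 11 = 11, d_4 = (131 - 11^2)/2 = 10/2 = 5, a_4 = floor((11 + 11)/5) = 4.
  m_5 = 5*4 - 11 = 9, d_5 = (131 - 9^2)/5 = 50/5 = 10, a_5 = floor((11 + 9)/10) = 2.
  m_6 = 10*2 - 9 = 11, d_6 = (131 - 11^2)/10 = 10/10 = 1, a_6 = floor((11 + 11)/1) = 22.
  m_7 = 1*22 - 11 = 11, d_7 = (131 - 11^2)/1 = 10/1 = 10: (m_7, d_7) = (m_1, d_1) = (11, 10), so from here the quotients repeat a_1, ..., a_6; the period length is 6.
So sqrt(131) = [11; (2, 4, 11, 4, 2, 22)] with period length k = 6.
k is even, so the fundamental solution of x^2 - 131y^2 = 1 is (p_{k-1}, q_{k-1}) = (p_5, q_5); compute convergents through index 5.
Convergents (p_i = a_i*p_{i-1} + p_{i-2}, q_i = a_i*q_{i-1} + q_{i-2} with p_{-2}=0, p_{-1}=1, q_{-2}=1, q_{-1}=0):
  i=0: a_0=11, p_0 = 11*1 + 0 = 11, q_0 = 11*0 + 1 = 1.
  i=1: a_1=2, p_1 = 2*11 + 1 = 23, q_1 = 2*1 + 0 = 2.
  i=2: a_2=4, p_2 = 4*23 + 11 = 103, q_2 = 4*2 + 1 = 9.
  i=3: a_3=11, p_3 = 11*103 + 23 = 1156, q_3 = 11*9 + 2 = 101.
  i=4: a_4=4, p_4 = 4*1156 + 103 = 4727, q_4 = 4*101 + 9 = 413.
  i=5: a_5=2, p_5 = 2*4727 + 1156 = 10610, q_5 = 2*413 + 101 = 927.
Check: 10610^2 - 131*927^2 = 112572100 - 112572099 = 1, so (x, y) = (10610, 927) solves the equation, and by the theorem it is the least positive solution.

(x, y) = (10610, 927)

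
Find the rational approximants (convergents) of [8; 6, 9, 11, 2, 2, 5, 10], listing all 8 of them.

8/1, 49/6, 449/55, 4988/611, 10425/1277, 25838/3165, 139615/17102, 1421988/174185

Using the convergent recurrence p_i = a_i*p_{i-1} + p_{i-2}, q_i = a_i*q_{i-1} + q_{i-2} with p_{-2}=0, p_{-1}=1, q_{-2}=1, q_{-1}=0:
  i=0: a_0=8, p_0 = 8*1 + 0 = 8, q_0 = 8*0 + 1 = 1.
  i=1: a_1=6, p_1 = 6*8 + 1 = 49, q_1 = 6*1 + 0 = 6.
  i=2: a_2=9, p_2 = 9*49 + 8 = 449, q_2 = 9*6 + 1 = 55.
  i=3: a_3=11, p_3 = 11*449 + 49 = 4988, q_3 = 11*55 + 6 = 611.
  i=4: a_4=2, p_4 = 2*4988 + 449 = 10425, q_4 = 2*611 + 55 = 1277.
  i=5: a_5=2, p_5 = 2*10425 + 4988 = 25838, q_5 = 2*1277 + 611 = 3165.
  i=6: a_6=5, p_6 = 5*25838 + 10425 = 139615, q_6 = 5*3165 + 1277 = 17102.
  i=7: a_7=10, p_7 = 10*139615 + 25838 = 1421988, q_7 = 10*17102 + 3165 = 174185.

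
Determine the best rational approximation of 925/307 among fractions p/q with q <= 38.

3/1

Expand x = 925/307 as a continued fraction with the Euclidean algorithm:
  925 = 3*307 + 4, so a_0 = 3.
  307 = 76*4 + 3, so a_1 = 76.
  4 = 1*3 + 1, so a_2 = 1.
  3 = 3*1 + 0, so a_3 = 3.
so x = [3; 76, 1, 3].
Convergents (p_i = a_i*p_{i-1} + p_{i-2}, q_i = a_i*q_{i-1} + q_{i-2} with p_{-2}=0, p_{-1}=1, q_{-2}=1, q_{-1}=0), until the denominator exceeds 38:
  i=0: a_0=3, p_0 = 3*1 + 0 = 3, q_0 = 3*0 + 1 = 1.
  i=1: a_1=76, p_1 = 76*3 + 1 = 229, q_1 = 76*1 + 0 = 76.
q_1 = 76 > 38, so the last convergent with denominator <= 38 is p_0/q_0 = 3/1.
The closest fraction with denominator <= 38 is either p_0/q_0 or the intermediate fraction (k*p_0 + p_{-1})/(k*q_0 + q_{-1}) with the largest k >= 1 whose denominator stays <= 38; these approach x as k grows, and every other convergent or intermediate fraction in range is farther away.
Largest k: floor((38 - q_{-1})/q_0) = floor((38 - 0)/1) = 38 (using the seeds p_{-1} = 1, q_{-1} = 0).
That gives (38*3 + 1)/(38*1 + 0) = 115/38.
Compare the errors: |x - 3/1| = |925*1 - 3*307|/(307*1) = 4/307, and |x - 115/38| = |925*38 - 115*307|/(307*38) = 155/11666.
Cross-multiplying, 4*11666 = 46664 < 47585 = 155*307, so 4/307 is smaller: the convergent 3/1 is closer to x than 115/38.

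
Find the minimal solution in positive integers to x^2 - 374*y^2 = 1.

First expand sqrt(374) as a continued fraction. With x_i = (sqrt(374) + m_i)/d_i and (m_0, d_0) = (0, 1): a_0 = floor(sqrt(374)) = 19, since 19^2 = 361 <= 374 < 400 = 20^2.
Iterate m_{i+1} = d_i*a_i - m_i, d_{i+1} = (374 - m_{i+1}^2)/d_i, a_{i+1} = floor((a_0 + m_{i+1})/d_{i+1}):
  m_1 = 1*19 - 0 = 19, d_1 = (374 - 19^2)/1 = 13/1 = 13, a_1 = floor((19 + 19)/13) = 2.
  m_2 = 13*2 - 19 = 7, d_2 = (374 - 7^2)/13 = 325/13 = 25, a_2 = floor((19 + 7)/25) = 1.
  m_3 = 25*1 - 7 = 18, d_3 = (374 - 18^2)/25 = 50/25 = 2, a_3 = floor((19 + 18)/2) = 18.
  m_4 = 2*18 - 18 = 18, d_4 = (374 - 18^2)/2 = 50/2 = 25, a_4 = floor((19 + 18)/25) = 1.
  m_5 = 25*1 - 18 = 7, d_5 = (374 - 7^2)/25 = 325/25 = 13, a_5 = floor((19 + 7)/13) = 2.
  m_6 = 13*2 - 7 = 19, d_6 = (374 - 19^2)/13 = 13/13 = 1, a_6 = floor((19 + 19)/1) = 38.
  m_7 = 1*38 - 19 = 19, d_7 = (374 - 19^2)/1 = 13/1 = 13: (m_7, d_7) = (m_1, d_1) = (19, 13), so from here the quotients repeat a_1, ..., a_6; the period length is 6.
So sqrt(374) = [19; (2, 1, 18, 1, 2, 38)] with period length k = 6.
k is even, so the fundamental solution of x^2 - 374y^2 = 1 is (p_{k-1}, q_{k-1}) = (p_5, q_5); compute convergents through index 5.
Convergents (p_i = a_i*p_{i-1} + p_{i-2}, q_i = a_i*q_{i-1} + q_{i-2} with p_{-2}=0, p_{-1}=1, q_{-2}=1, q_{-1}=0):
  i=0: a_0=19, p_0 = 19*1 + 0 = 19, q_0 = 19*0 + 1 = 1.
  i=1: a_1=2, p_1 = 2*19 + 1 = 39, q_1 = 2*1 + 0 = 2.
  i=2: a_2=1, p_2 = 1*39 + 19 = 58, q_2 = 1*2 + 1 = 3.
  i=3: a_3=18, p_3 = 18*58 + 39 = 1083, q_3 = 18*3 + 2 = 56.
  i=4: a_4=1, p_4 = 1*1083 + 58 = 1141, q_4 = 1*56 + 3 = 59.
  i=5: a_5=2, p_5 = 2*1141 + 1083 = 3365, q_5 = 2*59 + 56 = 174.
Check: 3365^2 - 374*174^2 = 11323225 - 11323224 = 1, so (x, y) = (3365, 174) solves the equation, and by the theorem it is the least positive solution.

(x, y) = (3365, 174)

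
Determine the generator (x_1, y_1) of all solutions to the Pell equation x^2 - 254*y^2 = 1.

(x, y) = (255, 16)

First expand sqrt(254) as a continued fraction. With x_i = (sqrt(254) + m_i)/d_i and (m_0, d_0) = (0, 1): a_0 = floor(sqrt(254)) = 15, since 15^2 = 225 <= 254 < 256 = 16^2.
Iterate m_{i+1} = d_i*a_i - m_i, d_{i+1} = (254 - m_{i+1}^2)/d_i, a_{i+1} = floor((a_0 + m_{i+1})/d_{i+1}):
  m_1 = 1*15 - 0 = 15, d_1 = (254 - 15^2)/1 = 29/1 = 29, a_1 = floor((15 + 15)/29) = 1.
  m_2 = 29*1 - 15 = 14, d_2 = (254 - 14^2)/29 = 58/29 = 2, a_2 = floor((15 + 14)/2) = 14.
  m_3 = 2*14 - 14 = 14, d_3 = (254 - 14^2)/2 = 58/2 = 29, a_3 = floor((15 + 14)/29) = 1.
  m_4 = 29*1 - 14 = 15, d_4 = (254 - 15^2)/29 = 29/29 = 1, a_4 = floor((15 + 15)/1) = 30.
  m_5 = 1*30 - 15 = 15, d_5 = (254 - 15^2)/1 = 29/1 = 29: (m_5, d_5) = (m_1, d_1) = (15, 29), so from here the quotients repeat a_1, ..., a_4; the period length is 4.
So sqrt(254) = [15; (1, 14, 1, 30)] with period length k = 4.
k is even, so the fundamental solution of x^2 - 254y^2 = 1 is (p_{k-1}, q_{k-1}) = (p_3, q_3); compute convergents through index 3.
Convergents (p_i = a_i*p_{i-1} + p_{i-2}, q_i = a_i*q_{i-1} + q_{i-2} with p_{-2}=0, p_{-1}=1, q_{-2}=1, q_{-1}=0):
  i=0: a_0=15, p_0 = 15*1 + 0 = 15, q_0 = 15*0 + 1 = 1.
  i=1: a_1=1, p_1 = 1*15 + 1 = 16, q_1 = 1*1 + 0 = 1.
  i=2: a_2=14, p_2 = 14*16 + 15 = 239, q_2 = 14*1 + 1 = 15.
  i=3: a_3=1, p_3 = 1*239 + 16 = 255, q_3 = 1*15 + 1 = 16.
Check: 255^2 - 254*16^2 = 65025 - 65024 = 1, so (x, y) = (255, 16) solves the equation, and by the theorem it is the least positive solution.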